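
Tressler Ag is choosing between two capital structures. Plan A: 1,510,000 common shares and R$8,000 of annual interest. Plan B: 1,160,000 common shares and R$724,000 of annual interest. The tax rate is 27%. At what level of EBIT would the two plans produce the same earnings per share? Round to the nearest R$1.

At indifference, (EBIT − 8,000)(1 − t)/1,510,000 = (EBIT − 724,000)(1 − t)/1,160,000.
The (1 − t) factor cancels: (EBIT − 8,000) × 1,160,000 = (EBIT − 724,000) × 1,510,000.
Solving, EBIT = (724,000·1,510,000 − 8,000·1,160,000) / (1,510,000 − 1,160,000) = 1,083,960,000,000 / 350,000 = 3,097,028.57.

R$3,097,029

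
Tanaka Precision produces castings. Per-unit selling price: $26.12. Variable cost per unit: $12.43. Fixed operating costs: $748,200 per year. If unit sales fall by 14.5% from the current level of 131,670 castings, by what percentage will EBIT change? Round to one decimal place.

-24.8%

Total contribution margin = 131,670 × $13.69 = $1,802,562.30.
EBIT = $1,802,562.30 − $748,200 = $1,054,362.30.
Degree of operating leverage = $1,802,562.30 / $1,054,362.30 = 1.7096.
%ΔEBIT = DOL × %ΔSales = 1.7096 × -14.5% = -24.8%.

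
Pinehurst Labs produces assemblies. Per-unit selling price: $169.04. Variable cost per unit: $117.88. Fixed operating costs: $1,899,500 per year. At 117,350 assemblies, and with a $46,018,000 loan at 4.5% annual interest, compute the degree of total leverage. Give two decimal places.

2.95

Contribution at this volume is 117,350 × $51.16 = $6,003,626.00.
EBIT = $6,003,626.00 − $1,899,500 = $4,104,126.00. Interest = $2,070,810.00.
DOL = $6,003,626.00 ÷ $4,104,126.00 = 1.4628; DFL = $4,104,126.00 ÷ $2,033,316.00 = 2.0184.
DCL = DOL × DFL = 1.4628 × 2.0184 = 2.9525.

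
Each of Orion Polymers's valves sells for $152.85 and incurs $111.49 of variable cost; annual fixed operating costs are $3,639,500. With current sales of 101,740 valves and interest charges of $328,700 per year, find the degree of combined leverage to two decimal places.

17.55

At 101,740 units, contribution = 101,740 × $41.36 = $4,207,966.40.
Subtracting fixed costs: EBIT = $4,207,966.40 − $3,639,500 = $568,466.40. Interest = $328,700.00, so EBIT − I = $239,766.40.
Degree of total leverage = total CM / (EBIT − interest) = $4,207,966.40 / $239,766.40 = 17.5503.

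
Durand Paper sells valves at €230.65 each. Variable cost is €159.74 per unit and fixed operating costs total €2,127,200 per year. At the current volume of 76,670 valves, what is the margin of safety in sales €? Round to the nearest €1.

€10,764,761

Unit CM = price − variable cost = €230.65 − €159.74 = €70.91. Break-even units = €2,127,200 ÷ €70.91 = 29,998.59; break-even revenue = 29,998.59 × €230.65 = €6,919,174.73.
Current sales = 76,670 × €230.65 = €17,683,935.50.
Margin of safety = €17,683,935.50 − €6,919,174.73 = €10,764,761.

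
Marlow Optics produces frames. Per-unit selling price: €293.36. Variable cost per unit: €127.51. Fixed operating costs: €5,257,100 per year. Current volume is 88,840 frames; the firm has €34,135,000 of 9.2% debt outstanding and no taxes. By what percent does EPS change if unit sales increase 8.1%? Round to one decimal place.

Contribution at this volume is 88,840 × €165.85 = €14,734,114.00.
Subtracting fixed costs: EBIT = €14,734,114.00 − €5,257,100 = €9,477,014.00.
After interest of €3,140,420.00, pre-tax earnings = €6,336,594.00.
DCL = total CM / (EBIT − I) = €14,734,114.00 / €6,336,594.00 = 2.3252.
EPS therefore changes by 2.3252 × (+8.1%) = +18.8%.

+18.8%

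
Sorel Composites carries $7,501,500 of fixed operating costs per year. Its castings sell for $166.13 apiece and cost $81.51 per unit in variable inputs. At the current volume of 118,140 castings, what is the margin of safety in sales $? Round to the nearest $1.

$4,899,297

Each unit contributes $166.13 − $81.51 = $84.62. Break-even units = $7,501,500 ÷ $84.62 = 88,649.26; break-even revenue = 88,649.26 × $166.13 = $14,727,300.82.
Actual sales revenue = 118,140 × $166.13 = $19,626,598.20.
Margin of safety = $19,626,598.20 − $14,727,300.82 = $4,899,297.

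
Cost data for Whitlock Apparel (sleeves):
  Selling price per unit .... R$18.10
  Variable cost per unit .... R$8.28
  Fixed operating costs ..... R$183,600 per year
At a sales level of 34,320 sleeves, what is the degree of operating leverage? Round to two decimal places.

2.20

At 34,320 units, contribution = 34,320 × R$9.82 = R$337,022.40.
EBIT = R$337,022.40 − R$183,600 = R$153,422.40.
Degree of operating leverage = R$337,022.40 / R$153,422.40 = 2.1967.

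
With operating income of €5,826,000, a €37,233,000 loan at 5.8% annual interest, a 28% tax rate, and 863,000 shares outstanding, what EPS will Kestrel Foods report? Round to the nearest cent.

Interest = €2,159,514.00, so EBT = €5,826,000 − €2,159,514.00 = €3,666,486.00.
After tax at 28%: net income = €3,666,486.00 × 0.72 = €2,639,869.92.
Per share: €2,639,869.92 / 863,000 shares = €3.06.

€3.06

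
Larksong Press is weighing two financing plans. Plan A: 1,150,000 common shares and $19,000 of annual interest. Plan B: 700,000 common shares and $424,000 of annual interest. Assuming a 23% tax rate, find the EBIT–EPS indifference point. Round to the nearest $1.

$1,054,000

At indifference, (EBIT − 19,000)(1 − t)/1,150,000 = (EBIT − 424,000)(1 − t)/700,000.
Cancelling (1 − t) and cross-multiplying: 700,000·(EBIT − 19,000) = 1,150,000·(EBIT − 424,000).
EBIT × (1,150,000 − 700,000) = 424,000 × 1,150,000 − 19,000 × 700,000 = 474,300,000,000, so EBIT = 474,300,000,000 ÷ 450,000 = 1,054,000.00.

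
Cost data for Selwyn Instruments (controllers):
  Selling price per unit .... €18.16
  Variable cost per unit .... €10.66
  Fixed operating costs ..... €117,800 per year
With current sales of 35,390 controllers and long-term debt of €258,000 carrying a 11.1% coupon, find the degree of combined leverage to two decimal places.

Total contribution margin = 35,390 × €7.50 = €265,425.00.
EBIT = €265,425.00 − €117,800 = €147,625.00. Interest = €28,638.00.
DOL = €265,425.00 ÷ €147,625.00 = 1.7980; DFL = €147,625.00 ÷ €118,987.00 = 1.2407.
DCL = DOL × DFL = 1.7980 × 1.2407 = 2.2308.

2.23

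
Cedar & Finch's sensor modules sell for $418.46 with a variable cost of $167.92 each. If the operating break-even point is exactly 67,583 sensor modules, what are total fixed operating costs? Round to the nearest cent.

$16,932,244.82

Contribution margin per unit = $418.46 − $167.92 = $250.54.
Fixed costs = break-even units × CM = 67,583 × $250.54 = $16,932,244.82.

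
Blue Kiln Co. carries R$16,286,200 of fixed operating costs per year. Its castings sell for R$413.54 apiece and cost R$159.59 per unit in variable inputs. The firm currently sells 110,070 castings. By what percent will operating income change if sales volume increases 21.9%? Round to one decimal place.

+52.5%

At 110,070 units, contribution = 110,070 × R$253.95 = R$27,952,276.50.
Subtracting fixed costs: EBIT = R$27,952,276.50 − R$16,286,200 = R$11,666,076.50.
DOL = contribution ÷ EBIT = R$27,952,276.50 ÷ R$11,666,076.50 = 2.3960.
%ΔEBIT = DOL × %ΔSales = 2.3960 × +21.9% = +52.5%.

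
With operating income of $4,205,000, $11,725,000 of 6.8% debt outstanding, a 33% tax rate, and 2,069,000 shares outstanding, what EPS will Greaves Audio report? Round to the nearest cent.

$1.10

Interest = $797,300.00, so EBT = $4,205,000 − $797,300.00 = $3,407,700.00.
Net income = $3,407,700.00 × (1 − 0.33) = $2,283,159.00.
Per share: $2,283,159.00 / 2,069,000 shares = $1.10.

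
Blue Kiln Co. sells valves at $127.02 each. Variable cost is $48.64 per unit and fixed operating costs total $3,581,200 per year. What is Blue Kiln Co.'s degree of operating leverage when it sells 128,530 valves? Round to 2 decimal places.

1.55

At 128,530 units, contribution = 128,530 × $78.38 = $10,074,181.40.
Operating income = contribution − fixed costs = $10,074,181.40 − $3,581,200 = $6,492,981.40.
Degree of operating leverage = $10,074,181.40 / $6,492,981.40 = 1.5515.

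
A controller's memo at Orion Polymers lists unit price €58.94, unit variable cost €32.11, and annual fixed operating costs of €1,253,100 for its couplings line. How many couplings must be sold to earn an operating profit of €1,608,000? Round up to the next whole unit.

106,639 couplings

Unit CM = price − variable cost = €58.94 − €32.11 = €26.83.
Required volume = (fixed costs + target profit) ÷ CM = (€1,253,100 + €1,608,000) ÷ €26.83 = 106,638.09, so 106,639 couplings.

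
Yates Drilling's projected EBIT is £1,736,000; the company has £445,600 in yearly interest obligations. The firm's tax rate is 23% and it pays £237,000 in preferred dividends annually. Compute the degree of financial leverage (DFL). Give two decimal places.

Annual interest charges come to £445,600.00.
Preferred dividends grossed up pre-tax: £237,000 / (1 − 0.23) = £307,792.21.
DFL = EBIT ÷ [EBIT − I − D_p/(1−t)] = £1,736,000 ÷ [£1,736,000 − £445,600.00 − £307,792.21] = £1,736,000 ÷ £982,607.79 = 1.7667.

1.77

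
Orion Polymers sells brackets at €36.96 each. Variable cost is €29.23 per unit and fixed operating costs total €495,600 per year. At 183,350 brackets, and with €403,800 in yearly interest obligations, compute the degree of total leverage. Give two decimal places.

2.74

At 183,350 units, contribution = 183,350 × €7.73 = €1,417,295.50.
Operating income = contribution − fixed costs = €1,417,295.50 − €495,600 = €921,695.50. Interest = €403,800.00.
DOL = €1,417,295.50 ÷ €921,695.50 = 1.5377; DFL = €921,695.50 ÷ €517,895.50 = 1.7797.
Combined leverage = 1.5377 × 1.7797 = 2.7366.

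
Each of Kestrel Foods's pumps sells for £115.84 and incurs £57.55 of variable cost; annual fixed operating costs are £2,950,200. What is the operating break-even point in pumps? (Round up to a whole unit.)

50,613 pumps

Unit CM = price − variable cost = £115.84 − £57.55 = £58.29.
Break-even Q = £2,950,200 / £58.29 = 50,612.45 → 50,613 pumps.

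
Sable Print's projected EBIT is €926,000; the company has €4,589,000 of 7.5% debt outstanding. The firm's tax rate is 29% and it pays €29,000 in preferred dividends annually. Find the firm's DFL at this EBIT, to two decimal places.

Annual interest charges come to €344,175.00.
Preferred dividends grossed up pre-tax: €29,000 / (1 − 0.29) = €40,845.07.
DFL = EBIT ÷ [EBIT − I − D_p/(1−t)] = €926,000 ÷ [€926,000 − €344,175.00 − €40,845.07] = €926,000 ÷ €540,979.93 = 1.7117.

1.71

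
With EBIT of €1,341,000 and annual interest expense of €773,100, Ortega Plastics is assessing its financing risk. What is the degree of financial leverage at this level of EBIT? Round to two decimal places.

Annual interest charges come to €773,100.00.
Degree of financial leverage = EBIT / (EBIT − interest) = €1,341,000 / €567,900.00 = 2.3613.

2.36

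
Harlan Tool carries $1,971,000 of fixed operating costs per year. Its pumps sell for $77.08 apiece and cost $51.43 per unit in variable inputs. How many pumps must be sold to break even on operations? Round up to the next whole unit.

Unit CM = price − variable cost = $77.08 − $51.43 = $25.65.
Break-even volume = fixed costs ÷ CM per unit = $1,971,000 ÷ $25.65 = 76,842.11, so 76,843 pumps.

76,843 pumps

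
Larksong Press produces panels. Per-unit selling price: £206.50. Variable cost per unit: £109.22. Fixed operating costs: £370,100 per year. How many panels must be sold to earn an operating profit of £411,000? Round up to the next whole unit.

8,030 panels

Contribution margin per unit = £206.50 − £109.22 = £97.28.
Units = (FC + target) / CM = (£370,100 + £411,000) / £97.28 = 8,029.40, so 8,030 panels.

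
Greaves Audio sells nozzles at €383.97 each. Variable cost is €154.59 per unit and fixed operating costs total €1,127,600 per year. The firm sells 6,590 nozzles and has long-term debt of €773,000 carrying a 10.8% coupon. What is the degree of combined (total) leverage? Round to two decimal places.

5.03

Contribution at this volume is 6,590 × €229.38 = €1,511,614.20.
EBIT = €1,511,614.20 − €1,127,600 = €384,014.20. Interest = €83,484.00.
DOL = €1,511,614.20 ÷ €384,014.20 = 3.9363; DFL = €384,014.20 ÷ €300,530.20 = 1.2778.
Combined leverage = 3.9363 × 1.2778 = 5.0298.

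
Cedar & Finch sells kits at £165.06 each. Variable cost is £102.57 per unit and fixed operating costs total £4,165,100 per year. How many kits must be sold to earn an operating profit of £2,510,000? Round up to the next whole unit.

Unit CM = price − variable cost = £165.06 − £102.57 = £62.49.
Required volume = (fixed costs + target profit) ÷ CM = (£4,165,100 + £2,510,000) ÷ £62.49 = 106,818.69, so 106,819 kits.

106,819 kits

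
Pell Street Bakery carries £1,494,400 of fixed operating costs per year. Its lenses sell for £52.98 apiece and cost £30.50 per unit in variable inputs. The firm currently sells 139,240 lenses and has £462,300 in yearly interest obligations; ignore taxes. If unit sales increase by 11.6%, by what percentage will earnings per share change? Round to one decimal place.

Contribution at this volume is 139,240 × £22.48 = £3,130,115.20.
Subtracting fixed costs: EBIT = £3,130,115.20 − £1,494,400 = £1,635,715.20.
After interest of £462,300.00, pre-tax earnings = £1,173,415.20.
Degree of combined leverage = contribution ÷ (EBIT − I) = £3,130,115.20 ÷ £1,173,415.20 = 2.6675.
EPS therefore changes by 2.6675 × (+11.6%) = +30.9%.

+30.9%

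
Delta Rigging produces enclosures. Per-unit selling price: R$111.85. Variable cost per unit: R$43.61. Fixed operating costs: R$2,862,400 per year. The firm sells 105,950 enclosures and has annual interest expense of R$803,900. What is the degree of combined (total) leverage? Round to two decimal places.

At 105,950 units, contribution = 105,950 × R$68.24 = R$7,230,028.00.
EBIT = R$7,230,028.00 − R$2,862,400 = R$4,367,628.00. Interest = R$803,900.00.
DOL = R$7,230,028.00 ÷ R$4,367,628.00 = 1.6554; DFL = R$4,367,628.00 ÷ R$3,563,728.00 = 1.2256.
Combined leverage = 1.6554 × 1.2256 = 2.0289.

2.03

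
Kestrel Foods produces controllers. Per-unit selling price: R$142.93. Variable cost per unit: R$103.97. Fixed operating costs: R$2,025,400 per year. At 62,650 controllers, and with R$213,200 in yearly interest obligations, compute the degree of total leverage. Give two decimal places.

Total contribution margin = 62,650 × R$38.96 = R$2,440,844.00.
EBIT = R$2,440,844.00 − R$2,025,400 = R$415,444.00. Interest = R$213,200.00.
DOL = R$2,440,844.00 ÷ R$415,444.00 = 5.8753; DFL = R$415,444.00 ÷ R$202,244.00 = 2.0542.
DCL = DOL × DFL = 5.8753 × 2.0542 = 12.0690.

12.07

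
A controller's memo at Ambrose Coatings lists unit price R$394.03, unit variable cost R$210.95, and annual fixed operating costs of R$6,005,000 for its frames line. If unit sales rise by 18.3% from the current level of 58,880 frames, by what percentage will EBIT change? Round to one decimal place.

+41.3%

At 58,880 units, contribution = 58,880 × R$183.08 = R$10,779,750.40.
Operating income = contribution − fixed costs = R$10,779,750.40 − R$6,005,000 = R$4,774,750.40.
DOL = contribution ÷ EBIT = R$10,779,750.40 ÷ R$4,774,750.40 = 2.2577.
%ΔEBIT = DOL × %ΔSales = 2.2577 × +18.3% = +41.3%.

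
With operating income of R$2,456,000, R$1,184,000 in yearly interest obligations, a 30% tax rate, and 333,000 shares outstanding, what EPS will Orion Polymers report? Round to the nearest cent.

R$2.67

Interest = R$1,184,000.00, so EBT = R$2,456,000 − R$1,184,000.00 = R$1,272,000.00.
Net income = R$1,272,000.00 × (1 − 0.30) = R$890,400.00.
EPS = R$890,400.00 ÷ 333,000 = R$2.67.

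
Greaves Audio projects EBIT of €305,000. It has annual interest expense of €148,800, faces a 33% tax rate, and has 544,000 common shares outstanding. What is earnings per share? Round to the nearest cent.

Pre-tax income = €305,000 − €148,800.00 = €156,200.00.
After tax at 33%: net income = €156,200.00 × 0.67 = €104,654.00.
Per share: €104,654.00 / 544,000 shares = €0.19.

€0.19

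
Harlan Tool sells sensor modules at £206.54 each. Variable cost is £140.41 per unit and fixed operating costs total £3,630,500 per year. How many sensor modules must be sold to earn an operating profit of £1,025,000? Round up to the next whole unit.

70,400 sensor modules

Unit CM = price − variable cost = £206.54 − £140.41 = £66.13.
Units = (FC + target) / CM = (£3,630,500 + £1,025,000) / £66.13 = 70,399.21, so 70,400 sensor modules.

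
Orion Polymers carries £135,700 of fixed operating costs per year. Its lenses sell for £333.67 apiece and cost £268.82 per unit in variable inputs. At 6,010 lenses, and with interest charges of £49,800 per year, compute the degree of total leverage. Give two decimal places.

1.91

Contribution at this volume is 6,010 × £64.85 = £389,748.50.
Subtracting fixed costs: EBIT = £389,748.50 − £135,700 = £254,048.50. Interest = £49,800.00, so EBIT − I = £204,248.50.
DCL = contribution ÷ (EBIT − I) = £389,748.50 ÷ £204,248.50 = 1.9082.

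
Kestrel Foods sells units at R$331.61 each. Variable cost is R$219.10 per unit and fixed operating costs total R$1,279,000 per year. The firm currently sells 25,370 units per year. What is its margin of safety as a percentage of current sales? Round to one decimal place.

Each unit contributes R$331.61 − R$219.10 = R$112.51. Break-even units = R$1,279,000 ÷ R$112.51 = 11,367.88; break-even revenue = 11,367.88 × R$331.61 = R$3,769,702.16.
Actual sales revenue = 25,370 × R$331.61 = R$8,412,945.70.
Margin of safety = (R$8,412,945.70 − R$3,769,702.16) ÷ R$8,412,945.70 = 55.2%.

55.2%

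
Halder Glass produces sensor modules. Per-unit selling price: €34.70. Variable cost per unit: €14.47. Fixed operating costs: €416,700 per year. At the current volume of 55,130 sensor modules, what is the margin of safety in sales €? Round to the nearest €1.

Unit CM = price − variable cost = €34.70 − €14.47 = €20.23. Break-even units = €416,700 ÷ €20.23 = 20,598.12; break-even revenue = 20,598.12 × €34.70 = €714,754.82.
Actual sales revenue = 55,130 × €34.70 = €1,913,011.00.
Margin of safety = €1,913,011.00 − €714,754.82 = €1,198,256.

€1,198,256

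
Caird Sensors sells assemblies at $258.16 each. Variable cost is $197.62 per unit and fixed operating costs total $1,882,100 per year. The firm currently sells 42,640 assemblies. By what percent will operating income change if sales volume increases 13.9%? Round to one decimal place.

At 42,640 units, contribution = 42,640 × $60.54 = $2,581,425.60.
Operating income = contribution − fixed costs = $2,581,425.60 − $1,882,100 = $699,325.60.
Degree of operating leverage = $2,581,425.60 / $699,325.60 = 3.6913.
So EBIT moves 3.6913 × (+13.9%) = +51.3%.

+51.3%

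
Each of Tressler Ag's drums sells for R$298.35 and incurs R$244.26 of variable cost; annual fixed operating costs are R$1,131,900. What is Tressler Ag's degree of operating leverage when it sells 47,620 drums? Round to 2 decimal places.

1.78

Total contribution margin = 47,620 × R$54.09 = R$2,575,765.80.
Subtracting fixed costs: EBIT = R$2,575,765.80 − R$1,131,900 = R$1,443,865.80.
DOL = contribution ÷ EBIT = R$2,575,765.80 ÷ R$1,443,865.80 = 1.7839.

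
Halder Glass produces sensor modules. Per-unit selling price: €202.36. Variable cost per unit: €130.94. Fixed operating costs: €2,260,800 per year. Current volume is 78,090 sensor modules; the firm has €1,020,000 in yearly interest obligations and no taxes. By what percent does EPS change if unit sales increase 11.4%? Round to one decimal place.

+27.7%

At 78,090 units, contribution = 78,090 × €71.42 = €5,577,187.80.
Operating income = contribution − fixed costs = €5,577,187.80 − €2,260,800 = €3,316,387.80.
Interest = €1,020,000.00, so EBIT − I = €2,296,387.80.
Degree of combined leverage = contribution ÷ (EBIT − I) = €5,577,187.80 ÷ €2,296,387.80 = 2.4287.
EPS therefore changes by 2.4287 × (+11.4%) = +27.7%.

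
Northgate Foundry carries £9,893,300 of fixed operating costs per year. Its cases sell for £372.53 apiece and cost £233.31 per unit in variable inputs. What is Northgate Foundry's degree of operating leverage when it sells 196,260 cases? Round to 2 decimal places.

1.57

Total contribution margin = 196,260 × £139.22 = £27,323,317.20.
Subtracting fixed costs: EBIT = £27,323,317.20 − £9,893,300 = £17,430,017.20.
Degree of operating leverage = £27,323,317.20 / £17,430,017.20 = 1.5676.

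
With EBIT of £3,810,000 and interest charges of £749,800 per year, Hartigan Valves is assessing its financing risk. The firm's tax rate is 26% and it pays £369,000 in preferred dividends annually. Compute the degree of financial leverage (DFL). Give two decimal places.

Interest = £749,800.00.
Pre-tax preferred-dividend burden = £369,000 ÷ (1 − 0.26) = £498,648.65.
DFL = EBIT ÷ [EBIT − I − D_p/(1−t)] = £3,810,000 ÷ [£3,810,000 − £749,800.00 − £498,648.65] = £3,810,000 ÷ £2,561,551.35 = 1.4874.

1.49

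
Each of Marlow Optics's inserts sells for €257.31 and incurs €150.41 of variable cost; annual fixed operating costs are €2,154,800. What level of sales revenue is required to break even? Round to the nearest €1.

Contribution margin per unit = €257.31 − €150.41 = €106.90, a CM ratio of €106.90 ÷ €257.31 = 0.4155.
Break-even revenue = fixed costs × price ÷ CM = €2,154,800 × €257.31 ÷ €106.90 = €5,186,638.

€5,186,638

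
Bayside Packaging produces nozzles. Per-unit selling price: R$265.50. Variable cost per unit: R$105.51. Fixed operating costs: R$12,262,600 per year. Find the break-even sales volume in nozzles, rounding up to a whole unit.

76,647 nozzles

Contribution margin per unit = R$265.50 − R$105.51 = R$159.99.
Break-even volume = fixed costs ÷ CM per unit = R$12,262,600 ÷ R$159.99 = 76,646.04, so 76,647 nozzles.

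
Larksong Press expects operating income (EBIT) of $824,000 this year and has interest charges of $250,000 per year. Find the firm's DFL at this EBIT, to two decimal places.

Annual interest charges come to $250,000.00.
DFL = EBIT ÷ (EBIT − I) = $824,000 ÷ ($824,000 − $250,000.00) = $824,000 ÷ $574,000.00 = 1.4355.

1.44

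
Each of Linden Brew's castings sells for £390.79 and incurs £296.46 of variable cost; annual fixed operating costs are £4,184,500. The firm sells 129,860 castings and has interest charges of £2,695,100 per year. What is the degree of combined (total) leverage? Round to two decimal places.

2.28

Contribution at this volume is 129,860 × £94.33 = £12,249,693.80.
Subtracting fixed costs: EBIT = £12,249,693.80 − £4,184,500 = £8,065,193.80. Interest = £2,695,100.00, so EBIT − I = £5,370,093.80.
DCL = contribution ÷ (EBIT − I) = £12,249,693.80 ÷ £5,370,093.80 = 2.2811.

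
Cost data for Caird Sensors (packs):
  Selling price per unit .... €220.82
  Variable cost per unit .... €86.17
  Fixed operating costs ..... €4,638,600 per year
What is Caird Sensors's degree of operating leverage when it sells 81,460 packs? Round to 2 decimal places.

1.73

Total contribution margin = 81,460 × €134.65 = €10,968,589.00.
EBIT = €10,968,589.00 − €4,638,600 = €6,329,989.00.
Degree of operating leverage = €10,968,589.00 / €6,329,989.00 = 1.7328.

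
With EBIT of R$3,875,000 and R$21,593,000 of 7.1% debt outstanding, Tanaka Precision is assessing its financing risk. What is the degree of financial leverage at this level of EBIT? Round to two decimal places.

Annual interest charges come to R$1,533,103.00.
Degree of financial leverage = EBIT / (EBIT − interest) = R$3,875,000 / R$2,341,897.00 = 1.6546.

1.65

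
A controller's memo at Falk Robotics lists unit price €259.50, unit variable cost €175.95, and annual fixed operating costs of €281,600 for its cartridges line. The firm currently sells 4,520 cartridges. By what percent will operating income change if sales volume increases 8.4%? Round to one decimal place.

At 4,520 units, contribution = 4,520 × €83.55 = €377,646.00.
Operating income = contribution − fixed costs = €377,646.00 − €281,600 = €96,046.00.
So DOL = total CM / EBIT = €377,646.00 / €96,046.00 = 3.9319.
Operating income changes by 3.9319 × +8.4% = +33.0%.

+33.0%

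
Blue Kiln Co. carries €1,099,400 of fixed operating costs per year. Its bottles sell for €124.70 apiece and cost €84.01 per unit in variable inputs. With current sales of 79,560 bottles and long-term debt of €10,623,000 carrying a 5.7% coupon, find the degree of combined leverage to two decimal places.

2.11

Contribution at this volume is 79,560 × €40.69 = €3,237,296.40.
EBIT = €3,237,296.40 − €1,099,400 = €2,137,896.40. Interest = €605,511.00, so EBIT − I = €1,532,385.40.
Degree of total leverage = total CM / (EBIT − interest) = €3,237,296.40 / €1,532,385.40 = 2.1126.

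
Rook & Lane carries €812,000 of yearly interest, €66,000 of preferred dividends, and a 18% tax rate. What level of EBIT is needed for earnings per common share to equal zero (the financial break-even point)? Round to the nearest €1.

Preferred dividends are paid after tax, so their pre-tax equivalent is €66,000 ÷ (1 − 0.18) = €80,487.80.
Financial break-even EBIT = interest + D_p ÷ (1 − t) = €812,000 + €80,487.80 = €892,487.80.

€892,488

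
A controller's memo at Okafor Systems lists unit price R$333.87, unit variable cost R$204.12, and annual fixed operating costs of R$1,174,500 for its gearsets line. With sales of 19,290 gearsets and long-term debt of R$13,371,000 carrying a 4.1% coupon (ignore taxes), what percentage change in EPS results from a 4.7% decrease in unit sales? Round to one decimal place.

Contribution at this volume is 19,290 × R$129.75 = R$2,502,877.50.
EBIT = R$2,502,877.50 − R$1,174,500 = R$1,328,377.50.
Interest = R$548,211.00, so EBIT − I = R$780,166.50.
Degree of combined leverage = contribution ÷ (EBIT − I) = R$2,502,877.50 ÷ R$780,166.50 = 3.2081.
%ΔEPS = DCL × %ΔSales = 3.2081 × -4.7% = -15.1%.

-15.1%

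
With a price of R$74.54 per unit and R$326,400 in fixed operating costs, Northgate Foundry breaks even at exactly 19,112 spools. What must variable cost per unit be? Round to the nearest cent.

Contribution per unit must be FC / Q = R$326,400 / 19,112 = R$17.0783.
Variable cost per unit = R$74.54 − R$17.0783 = R$57.46.

R$57.46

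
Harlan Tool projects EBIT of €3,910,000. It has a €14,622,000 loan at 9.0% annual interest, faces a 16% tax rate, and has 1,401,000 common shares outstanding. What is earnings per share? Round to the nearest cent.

€1.56

Interest = €1,315,980.00, so EBT = €3,910,000 − €1,315,980.00 = €2,594,020.00.
After tax at 16%: net income = €2,594,020.00 × 0.84 = €2,178,976.80.
EPS = €2,178,976.80 ÷ 1,401,000 = €1.56.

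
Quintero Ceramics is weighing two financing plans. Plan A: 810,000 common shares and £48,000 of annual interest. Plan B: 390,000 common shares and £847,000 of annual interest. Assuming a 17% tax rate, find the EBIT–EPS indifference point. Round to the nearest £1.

At indifference, (EBIT − 48,000)(1 − t)/810,000 = (EBIT − 847,000)(1 − t)/390,000.
The (1 − t) factor cancels: (EBIT − 48,000) × 390,000 = (EBIT − 847,000) × 810,000.
EBIT × (810,000 − 390,000) = 847,000 × 810,000 − 48,000 × 390,000 = 667,350,000,000, so EBIT = 667,350,000,000 ÷ 420,000 = 1,588,928.57.

£1,588,929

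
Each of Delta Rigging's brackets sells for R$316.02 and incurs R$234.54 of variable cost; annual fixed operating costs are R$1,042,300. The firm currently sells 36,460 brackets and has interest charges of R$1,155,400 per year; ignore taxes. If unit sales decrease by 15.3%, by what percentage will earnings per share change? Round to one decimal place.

-58.8%

Total contribution margin = 36,460 × R$81.48 = R$2,970,760.80.
Operating income = contribution − fixed costs = R$2,970,760.80 − R$1,042,300 = R$1,928,460.80.
After interest of R$1,155,400.00, pre-tax earnings = R$773,060.80.
Degree of combined leverage = contribution ÷ (EBIT − I) = R$2,970,760.80 ÷ R$773,060.80 = 3.8429.
%ΔEPS = DCL × %ΔSales = 3.8429 × -15.3% = -58.8%.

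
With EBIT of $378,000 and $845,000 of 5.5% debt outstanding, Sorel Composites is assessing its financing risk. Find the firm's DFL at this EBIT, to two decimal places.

Annual interest charges come to $46,475.00.
DFL = EBIT ÷ (EBIT − I) = $378,000 ÷ ($378,000 − $46,475.00) = $378,000 ÷ $331,525.00 = 1.1402.

1.14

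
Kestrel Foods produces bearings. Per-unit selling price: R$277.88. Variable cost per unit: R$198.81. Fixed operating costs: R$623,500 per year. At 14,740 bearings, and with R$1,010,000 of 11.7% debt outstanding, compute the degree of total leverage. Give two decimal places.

Contribution at this volume is 14,740 × R$79.07 = R$1,165,491.80.
Operating income = contribution − fixed costs = R$1,165,491.80 − R$623,500 = R$541,991.80. Interest = R$118,170.00.
DOL = R$1,165,491.80 ÷ R$541,991.80 = 2.1504; DFL = R$541,991.80 ÷ R$423,821.80 = 1.2788.
Combined leverage = 2.1504 × 1.2788 = 2.7499.

2.75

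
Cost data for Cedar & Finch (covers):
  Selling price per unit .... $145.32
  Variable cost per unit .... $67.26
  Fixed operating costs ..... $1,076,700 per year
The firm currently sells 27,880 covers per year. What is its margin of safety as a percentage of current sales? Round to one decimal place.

Unit CM = price − variable cost = $145.32 − $67.26 = $78.06. Break-even units = $1,076,700 ÷ $78.06 = 13,793.24; break-even revenue = 13,793.24 × $145.32 = $2,004,433.05.
Actual sales revenue = 27,880 × $145.32 = $4,051,521.60.
Margin of safety = ($4,051,521.60 − $2,004,433.05) ÷ $4,051,521.60 = 50.5%.

50.5%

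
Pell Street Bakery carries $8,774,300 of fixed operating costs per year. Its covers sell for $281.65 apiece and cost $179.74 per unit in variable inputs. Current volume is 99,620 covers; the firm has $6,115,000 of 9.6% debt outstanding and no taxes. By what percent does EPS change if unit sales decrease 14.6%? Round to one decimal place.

-187.4%

Contribution at this volume is 99,620 × $101.91 = $10,152,274.20.
Subtracting fixed costs: EBIT = $10,152,274.20 − $8,774,300 = $1,377,974.20.
Interest = $587,040.00, so EBIT − I = $790,934.20.
DCL = total CM / (EBIT − I) = $10,152,274.20 / $790,934.20 = 12.8358.
EPS therefore changes by 12.8358 × (-14.6%) = -187.4%.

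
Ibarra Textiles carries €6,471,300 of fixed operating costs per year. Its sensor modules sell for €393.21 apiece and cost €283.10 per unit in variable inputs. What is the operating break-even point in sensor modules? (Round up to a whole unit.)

Unit CM = price − variable cost = €393.21 − €283.10 = €110.11.
Break-even volume = fixed costs ÷ CM per unit = €6,471,300 ÷ €110.11 = 58,771.23, so 58,772 sensor modules.

58,772 sensor modules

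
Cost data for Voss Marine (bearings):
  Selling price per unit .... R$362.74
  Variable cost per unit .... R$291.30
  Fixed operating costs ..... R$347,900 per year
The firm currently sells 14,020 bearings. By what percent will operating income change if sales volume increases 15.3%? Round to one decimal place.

Contribution at this volume is 14,020 × R$71.44 = R$1,001,588.80.
Operating income = contribution − fixed costs = R$1,001,588.80 − R$347,900 = R$653,688.80.
Degree of operating leverage = R$1,001,588.80 / R$653,688.80 = 1.5322.
Operating income changes by 1.5322 × +15.3% = +23.4%.

+23.4%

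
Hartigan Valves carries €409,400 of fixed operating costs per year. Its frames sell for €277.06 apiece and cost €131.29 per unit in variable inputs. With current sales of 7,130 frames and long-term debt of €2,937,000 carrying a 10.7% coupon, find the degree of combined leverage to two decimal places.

Contribution at this volume is 7,130 × €145.77 = €1,039,340.10.
Subtracting fixed costs: EBIT = €1,039,340.10 − €409,400 = €629,940.10. Interest = €314,259.00.
DOL = €1,039,340.10 ÷ €629,940.10 = 1.6499; DFL = €629,940.10 ÷ €315,681.10 = 1.9955.
Combined leverage = 1.6499 × 1.9955 = 3.2924.

3.29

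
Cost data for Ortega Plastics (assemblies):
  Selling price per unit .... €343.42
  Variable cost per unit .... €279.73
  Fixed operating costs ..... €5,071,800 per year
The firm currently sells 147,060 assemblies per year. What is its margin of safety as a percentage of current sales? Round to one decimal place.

Unit CM = price − variable cost = €343.42 − €279.73 = €63.69. Break-even units = €5,071,800 ÷ €63.69 = 79,632.60; break-even revenue = 79,632.60 × €343.42 = €27,347,425.91.
Current sales = 147,060 × €343.42 = €50,503,345.20.
Margin of safety = (€50,503,345.20 − €27,347,425.91) ÷ €50,503,345.20 = 45.9%.

45.9%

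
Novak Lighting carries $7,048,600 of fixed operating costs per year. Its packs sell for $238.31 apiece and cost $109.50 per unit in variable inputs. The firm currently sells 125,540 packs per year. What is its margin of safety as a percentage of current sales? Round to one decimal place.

Unit CM = price − variable cost = $238.31 − $109.50 = $128.81. Break-even units = $7,048,600 ÷ $128.81 = 54,720.91; break-even revenue = 54,720.91 × $238.31 = $13,040,539.29.
Actual sales revenue = 125,540 × $238.31 = $29,917,437.40.
Margin of safety = ($29,917,437.40 − $13,040,539.29) ÷ $29,917,437.40 = 56.4%.

56.4%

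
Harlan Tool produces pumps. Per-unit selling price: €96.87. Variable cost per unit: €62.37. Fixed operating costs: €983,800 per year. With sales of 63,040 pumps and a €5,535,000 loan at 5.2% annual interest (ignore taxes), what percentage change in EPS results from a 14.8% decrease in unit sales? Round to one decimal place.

Contribution at this volume is 63,040 × €34.50 = €2,174,880.00.
EBIT = €2,174,880.00 − €983,800 = €1,191,080.00.
After interest of €287,820.00, pre-tax earnings = €903,260.00.
Degree of combined leverage = contribution ÷ (EBIT − I) = €2,174,880.00 ÷ €903,260.00 = 2.4078.
EPS therefore changes by 2.4078 × (-14.8%) = -35.6%.

-35.6%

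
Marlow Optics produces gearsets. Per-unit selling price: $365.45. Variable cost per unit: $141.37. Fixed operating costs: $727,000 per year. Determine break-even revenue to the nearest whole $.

$1,185,658

CM per unit = $365.45 − $141.37 = $224.08; CM ratio = $224.08 / $365.45 = 0.6132.
Break-even sales = FC ÷ CM ratio = $727,000 × $365.45 / $224.08 = $1,185,658.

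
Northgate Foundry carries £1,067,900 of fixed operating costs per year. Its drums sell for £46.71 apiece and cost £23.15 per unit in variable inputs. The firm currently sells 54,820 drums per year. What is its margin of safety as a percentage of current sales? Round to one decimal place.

17.3%

Contribution margin per unit = £46.71 − £23.15 = £23.56. Break-even units = £1,067,900 ÷ £23.56 = 45,326.83; break-even revenue = 45,326.83 × £46.71 = £2,117,216.00.
Current sales = 54,820 × £46.71 = £2,560,642.20.
Margin of safety = (£2,560,642.20 − £2,117,216.00) ÷ £2,560,642.20 = 17.3%.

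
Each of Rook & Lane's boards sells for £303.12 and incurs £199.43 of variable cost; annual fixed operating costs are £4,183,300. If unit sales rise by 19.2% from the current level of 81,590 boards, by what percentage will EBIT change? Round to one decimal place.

+38.0%

Contribution at this volume is 81,590 × £103.69 = £8,460,067.10.
Subtracting fixed costs: EBIT = £8,460,067.10 − £4,183,300 = £4,276,767.10.
DOL = contribution ÷ EBIT = £8,460,067.10 ÷ £4,276,767.10 = 1.9781.
Operating income changes by 1.9781 × +19.2% = +38.0%.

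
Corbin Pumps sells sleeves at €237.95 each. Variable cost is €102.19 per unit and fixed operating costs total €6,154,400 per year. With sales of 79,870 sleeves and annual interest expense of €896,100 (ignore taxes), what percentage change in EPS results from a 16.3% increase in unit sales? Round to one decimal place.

Contribution at this volume is 79,870 × €135.76 = €10,843,151.20.
Operating income = contribution − fixed costs = €10,843,151.20 − €6,154,400 = €4,688,751.20.
After interest of €896,100.00, pre-tax earnings = €3,792,651.20.
Degree of combined leverage = contribution ÷ (EBIT − I) = €10,843,151.20 ÷ €3,792,651.20 = 2.8590.
EPS therefore changes by 2.8590 × (+16.3%) = +46.6%.

+46.6%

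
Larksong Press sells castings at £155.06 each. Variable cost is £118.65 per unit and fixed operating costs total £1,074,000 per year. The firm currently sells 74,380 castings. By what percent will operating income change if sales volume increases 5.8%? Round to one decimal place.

+9.6%

Contribution at this volume is 74,380 × £36.41 = £2,708,175.80.
EBIT = £2,708,175.80 − £1,074,000 = £1,634,175.80.
So DOL = total CM / EBIT = £2,708,175.80 / £1,634,175.80 = 1.6572.
%ΔEBIT = DOL × %ΔSales = 1.6572 × +5.8% = +9.6%.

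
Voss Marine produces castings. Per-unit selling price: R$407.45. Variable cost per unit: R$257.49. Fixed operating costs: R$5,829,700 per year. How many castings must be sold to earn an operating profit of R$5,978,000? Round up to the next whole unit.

Contribution margin per unit = R$407.45 − R$257.49 = R$149.96.
Need Q such that Q × R$149.96 − R$5,829,700 = R$5,978,000, i.e. Q = R$11,807,700 / R$149.96 = 78,739.00 → 78,739.

78,739 castings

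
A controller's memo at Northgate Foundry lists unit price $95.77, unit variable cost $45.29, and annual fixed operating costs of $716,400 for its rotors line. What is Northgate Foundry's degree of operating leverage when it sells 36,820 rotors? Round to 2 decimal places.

1.63

Total contribution margin = 36,820 × $50.48 = $1,858,673.60.
Operating income = contribution − fixed costs = $1,858,673.60 − $716,400 = $1,142,273.60.
So DOL = total CM / EBIT = $1,858,673.60 / $1,142,273.60 = 1.6272.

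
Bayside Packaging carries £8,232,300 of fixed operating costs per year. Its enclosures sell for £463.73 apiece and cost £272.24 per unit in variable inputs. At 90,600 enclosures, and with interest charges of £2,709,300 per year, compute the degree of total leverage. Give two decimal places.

2.71

Total contribution margin = 90,600 × £191.49 = £17,348,994.00.
Subtracting fixed costs: EBIT = £17,348,994.00 − £8,232,300 = £9,116,694.00. Interest = £2,709,300.00.
DOL = £17,348,994.00 ÷ £9,116,694.00 = 1.9030; DFL = £9,116,694.00 ÷ £6,407,394.00 = 1.4228.
Combined leverage = 1.9030 × 1.4228 = 2.7076.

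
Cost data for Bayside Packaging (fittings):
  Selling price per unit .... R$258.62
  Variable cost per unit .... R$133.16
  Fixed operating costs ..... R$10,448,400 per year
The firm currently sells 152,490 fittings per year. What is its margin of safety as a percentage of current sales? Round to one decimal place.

Unit CM = price − variable cost = R$258.62 − R$133.16 = R$125.46. Break-even units = R$10,448,400 ÷ R$125.46 = 83,280.73; break-even revenue = 83,280.73 × R$258.62 = R$21,538,061.60.
Current sales = 152,490 × R$258.62 = R$39,436,963.80.
Margin of safety = (R$39,436,963.80 − R$21,538,061.60) ÷ R$39,436,963.80 = 45.4%.

45.4%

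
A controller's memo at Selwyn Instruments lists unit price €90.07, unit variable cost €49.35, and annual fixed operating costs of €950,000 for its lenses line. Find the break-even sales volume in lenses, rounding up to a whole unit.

23,331 lenses

Unit CM = price − variable cost = €90.07 − €49.35 = €40.72.
Units to break even: €950,000 ÷ €40.72 = 23,330.06, rounded up to 23,331.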